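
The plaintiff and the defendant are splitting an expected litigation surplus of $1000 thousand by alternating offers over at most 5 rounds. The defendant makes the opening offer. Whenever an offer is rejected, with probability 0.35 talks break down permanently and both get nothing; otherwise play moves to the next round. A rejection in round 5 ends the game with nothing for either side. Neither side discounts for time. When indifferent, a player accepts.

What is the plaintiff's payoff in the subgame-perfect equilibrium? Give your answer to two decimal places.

Round 5 (the defendant proposes): the plaintiff will accept anything ≥ 0, so the defendant offers 0 and keeps 1000.
Round 4 (the plaintiff proposes): rejecting gives the defendant an expected 0.65 × 1000 = 650, so the plaintiff offers 650, keeping 350.
Round 3 (the defendant proposes): rejecting gives the plaintiff an expected 0.65 × 350 = 227.5. The defendant offers 227.5 and keeps 1000 − 227.5 = 772.5.
Round 2 (the plaintiff proposes): rejecting gives the defendant an expected 0.65 × 772.5 = 502.125; the plaintiff offers that and keeps 497.875.
Round 1 (the defendant proposes): rejecting gives the plaintiff an expected 0.65 × 497.875 = 323.61875; the defendant offers that and keeps 676.38125.

323.62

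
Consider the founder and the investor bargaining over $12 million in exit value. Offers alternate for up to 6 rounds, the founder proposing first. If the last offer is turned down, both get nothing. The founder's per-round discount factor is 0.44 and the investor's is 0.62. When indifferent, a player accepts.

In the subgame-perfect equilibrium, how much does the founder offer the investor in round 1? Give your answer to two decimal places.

Round 6 (the investor proposes): the founder will accept anything ≥ 0, so the investor offers 0 and keeps 12.
Round 5 (the founder proposes): the investor can get 12 next round, worth 0.62 × 12 = 7.44 now; the founder offers that and keeps 4.56.
Round 4 (the investor proposes): the founder can get 4.56 next round, worth 0.44 × 4.56 = 2.0064 now. The investor offers 2.0064 and keeps 12 − 2.0064 = 9.9936.
Round 3 (the founder proposes): the investor can get 9.9936 next round, worth 0.62 × 9.9936 = 6.196032 now, so the founder offers 6.196032, keeping 5.803968.
Round 2 (the investor proposes): the founder can get 5.803968 next round, worth 0.44 × 5.803968 = 2.55374592 now. The investor offers 2.55374592 and keeps 12 − 2.55374592 = 9.44625408.
Round 1 (the founder proposes): the investor can get 9.44625408 next round, worth 0.62 × 9.44625408 = 5.8566775296 now; the founder offers that and keeps 6.1433224704.

5.86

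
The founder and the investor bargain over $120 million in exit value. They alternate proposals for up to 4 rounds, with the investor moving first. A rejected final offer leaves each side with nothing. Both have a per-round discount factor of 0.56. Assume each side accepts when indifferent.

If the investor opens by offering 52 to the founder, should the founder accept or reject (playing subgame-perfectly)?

Round 4 (the founder proposes): the investor will accept anything ≥ 0, so the founder offers 0 and keeps 120.
Round 3 (the investor proposes): the founder can get 120 next round, worth 0.56 × 120 = 67.2 now. The investor offers 67.2 and keeps 120 − 67.2 = 52.8.
Round 2 (the founder proposes): the investor can get 52.8 next round, worth 0.56 × 52.8 = 29.568 now. The founder offers 29.568 and keeps 120 − 29.568 = 90.432.
So by rejecting in round 1, the founder gets 90.432 next round, worth 0.56 × 90.432 = 50.64192 now.
Offer 52 ≥ 50.64192, so the founder accepts.

Accept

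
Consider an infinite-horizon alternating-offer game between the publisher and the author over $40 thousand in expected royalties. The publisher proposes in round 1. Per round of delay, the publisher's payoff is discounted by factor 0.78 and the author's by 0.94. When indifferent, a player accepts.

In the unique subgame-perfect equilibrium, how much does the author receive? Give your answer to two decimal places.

In a stationary SPE each proposer offers the other exactly their discounted continuation value.
If the publisher keeps x when proposing and the author keeps y when proposing, then x = 40 − 0.94y and y = 40 − 0.78x.
Solving: x = 40(1 − 0.94) / (1 − 0.78·0.94) = 2.4 / 0.2668 ≈ 8.9955.
The author gets 40 − 8.9955 ≈ 31.0045.

31.00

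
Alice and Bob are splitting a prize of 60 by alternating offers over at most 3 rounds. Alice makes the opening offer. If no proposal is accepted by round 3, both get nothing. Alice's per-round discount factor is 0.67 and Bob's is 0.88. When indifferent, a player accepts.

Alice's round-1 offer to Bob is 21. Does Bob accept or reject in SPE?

Accept

Round 3 (Alice proposes): Bob will accept anything ≥ 0, so Alice offers 0 and keeps 60.
Round 2 (Bob proposes): Alice can get 60 next round, worth 0.67 × 60 = 40.2 now; Bob offers that and keeps 19.8.
So by rejecting in round 1, Bob gets 19.8 next round, worth 0.88 × 19.8 = 17.424 now.
Offer 21 ≥ 17.424, so Bob accepts.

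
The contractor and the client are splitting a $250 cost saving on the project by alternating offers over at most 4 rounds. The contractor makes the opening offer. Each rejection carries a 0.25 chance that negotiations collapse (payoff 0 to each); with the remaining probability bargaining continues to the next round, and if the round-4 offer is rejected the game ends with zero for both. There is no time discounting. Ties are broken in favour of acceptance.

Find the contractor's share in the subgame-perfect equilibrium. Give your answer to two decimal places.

97.66

Round 4 (the client proposes): rejection yields 0 for the contractor; the client offers 0 and keeps 250.
Round 3 (the contractor proposes): rejecting gives the client an expected 0.75 × 250 = 187.5. The contractor offers 187.5 and keeps 250 − 187.5 = 62.5.
Round 2 (the client proposes): rejecting gives the contractor an expected 0.75 × 62.5 = 46.875; the client offers that and keeps 203.125.
Round 1 (the contractor proposes): rejecting gives the client an expected 0.75 × 203.125 = 152.34375; the contractor offers that and keeps 97.65625.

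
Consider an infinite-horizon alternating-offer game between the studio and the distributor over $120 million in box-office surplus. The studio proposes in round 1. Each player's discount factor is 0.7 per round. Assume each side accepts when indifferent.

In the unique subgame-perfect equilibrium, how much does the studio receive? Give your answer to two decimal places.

Let x be the studio's share when the studio proposes and y be the distributor's share when the distributor proposes.
The distributor accepts iff offered ≥ 0.7·y, so x = 120 − 0.7y. Symmetrically y = 120 − 0.7x.
Substituting: x = 120 − 0.7(120 − 0.7x), giving x(1 − 0.7·0.7) = 120(1 − 0.7).
So x = 120 × 0.3 / 0.51 ≈ 70.5882, and the distributor receives 120 − x ≈ 49.4118.

70.59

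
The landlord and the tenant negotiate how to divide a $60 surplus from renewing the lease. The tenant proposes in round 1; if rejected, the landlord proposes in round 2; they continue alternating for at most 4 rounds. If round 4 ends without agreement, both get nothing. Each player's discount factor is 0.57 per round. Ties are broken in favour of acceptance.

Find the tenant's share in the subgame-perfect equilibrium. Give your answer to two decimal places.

34.18

Solve by backward induction from round 4.
Round 4 (the landlord proposes): rejection yields 0 for the tenant; the landlord offers 0 and keeps 60.
Round 3 (the tenant proposes): the landlord can get 60 next round, worth 0.57 × 60 = 34.2 now. The tenant offers 34.2 and keeps 60 − 34.2 = 25.8.
Round 2 (the landlord proposes): the tenant can get 25.8 next round, worth 0.57 × 25.8 = 14.706 now; the landlord offers that and keeps 45.294.
Round 1 (the tenant proposes): the landlord can get 45.294 next round, worth 0.57 × 45.294 = 25.81758 now, so the tenant offers 25.81758, keeping 34.18242.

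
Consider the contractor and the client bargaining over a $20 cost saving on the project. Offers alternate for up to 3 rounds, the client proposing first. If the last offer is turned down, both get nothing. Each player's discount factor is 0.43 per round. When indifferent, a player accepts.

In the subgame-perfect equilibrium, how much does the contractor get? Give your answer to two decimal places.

4.90

Round 3 (the client proposes): the contractor will accept anything ≥ 0, so the client offers 0 and keeps 20.
Round 2 (the contractor proposes): the client can get 20 next round, worth 0.43 × 20 = 8.6 now. The contractor offers 8.6 and keeps 20 − 8.6 = 11.4.
Round 1 (the client proposes): the contractor can get 11.4 next round, worth 0.43 × 11.4 = 4.902 now, so the client offers 4.902, keeping 15.098.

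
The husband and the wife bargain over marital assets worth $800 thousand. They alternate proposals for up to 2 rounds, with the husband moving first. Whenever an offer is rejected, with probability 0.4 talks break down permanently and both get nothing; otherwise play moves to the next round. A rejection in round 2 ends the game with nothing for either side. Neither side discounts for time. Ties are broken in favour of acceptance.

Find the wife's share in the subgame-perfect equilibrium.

480

Round 2 (the wife proposes): rejection yields 0 for the husband; the wife offers 0 and keeps 800.
Round 1 (the husband proposes): rejecting gives the wife an expected 0.6 × 800 = 480. The husband offers 480 and keeps 800 − 480 = 320.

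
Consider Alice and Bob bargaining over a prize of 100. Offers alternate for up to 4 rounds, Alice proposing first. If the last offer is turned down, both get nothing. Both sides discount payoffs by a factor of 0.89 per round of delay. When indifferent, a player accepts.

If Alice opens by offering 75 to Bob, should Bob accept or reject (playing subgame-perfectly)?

Round 4 (Bob proposes): rejection yields 0 for Alice; Bob offers 0 and keeps 100.
Round 3 (Alice proposes): Bob can get 100 next round, worth 0.89 × 100 = 89 now, so Alice offers 89, keeping 11.
Round 2 (Bob proposes): Alice can get 11 next round, worth 0.89 × 11 = 9.79 now. Bob offers 9.79 and keeps 100 − 9.79 = 90.21.
So by rejecting in round 1, Bob gets 90.21 next round, worth 0.89 × 90.21 = 80.2869 now.
Offer 75 < 80.2869, so Bob rejects.

Reject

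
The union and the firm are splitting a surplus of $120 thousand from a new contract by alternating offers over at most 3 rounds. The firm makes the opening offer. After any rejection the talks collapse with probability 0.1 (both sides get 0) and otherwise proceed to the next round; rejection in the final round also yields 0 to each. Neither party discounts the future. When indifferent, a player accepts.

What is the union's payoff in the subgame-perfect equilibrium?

By backward induction:
Round 3 (the firm proposes): rejection yields 0 for the union; the firm offers 0 and keeps 120.
Round 2 (the union proposes): rejecting gives the firm an expected 0.9 × 120 = 108, so the union offers 108, keeping 12.
Round 1 (the firm proposes): rejecting gives the union an expected 0.9 × 12 = 10.8. The firm offers 10.8 and keeps 120 − 10.8 = 109.2.

10.8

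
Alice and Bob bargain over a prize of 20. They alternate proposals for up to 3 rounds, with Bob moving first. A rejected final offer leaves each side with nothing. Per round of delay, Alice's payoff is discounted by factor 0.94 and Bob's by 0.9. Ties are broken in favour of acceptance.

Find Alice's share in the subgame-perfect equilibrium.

1.88

By backward induction:
Round 3 (Bob proposes): rejection yields 0 for Alice; Bob offers 0 and keeps 20.
Round 2 (Alice proposes): Bob can get 20 next round, worth 0.9 × 20 = 18 now, so Alice offers 18, keeping 2.
Round 1 (Bob proposes): Alice can get 2 next round, worth 0.94 × 2 = 1.88 now. Bob offers 1.88 and keeps 20 − 1.88 = 18.12.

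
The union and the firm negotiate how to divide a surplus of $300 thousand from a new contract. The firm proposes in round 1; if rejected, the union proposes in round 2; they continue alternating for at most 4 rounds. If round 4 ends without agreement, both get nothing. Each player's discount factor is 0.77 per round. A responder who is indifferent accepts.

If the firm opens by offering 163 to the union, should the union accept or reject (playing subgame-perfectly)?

Reject

Work out the union's continuation value if the offer is rejected.
Round 4 (the union proposes): rejection yields 0 for the firm; the union offers 0 and keeps 300.
Round 3 (the firm proposes): the union can get 300 next round, worth 0.77 × 300 = 231 now, so the firm offers 231, keeping 69.
Round 2 (the union proposes): the firm can get 69 next round, worth 0.77 × 69 = 53.13 now, so the union offers 53.13, keeping 246.87.
So by rejecting in round 1, the union gets 246.87 next round, worth 0.77 × 246.87 = 190.0899 now.
Offer 163 < 190.0899, so the union rejects.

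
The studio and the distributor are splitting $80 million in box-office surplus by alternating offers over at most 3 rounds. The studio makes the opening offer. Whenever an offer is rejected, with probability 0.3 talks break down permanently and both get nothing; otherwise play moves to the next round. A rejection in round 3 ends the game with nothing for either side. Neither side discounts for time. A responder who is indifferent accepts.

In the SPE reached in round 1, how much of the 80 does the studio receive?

By backward induction:
Round 3 (the studio proposes): rejection yields 0 for the distributor; the studio offers 0 and keeps 80.
Round 2 (the distributor proposes): rejecting gives the studio an expected 0.7 × 80 = 56, so the distributor offers 56, keeping 24.
Round 1 (the studio proposes): rejecting gives the distributor an expected 0.7 × 24 = 16.8, so the studio offers 16.8, keeping 63.2.

63.2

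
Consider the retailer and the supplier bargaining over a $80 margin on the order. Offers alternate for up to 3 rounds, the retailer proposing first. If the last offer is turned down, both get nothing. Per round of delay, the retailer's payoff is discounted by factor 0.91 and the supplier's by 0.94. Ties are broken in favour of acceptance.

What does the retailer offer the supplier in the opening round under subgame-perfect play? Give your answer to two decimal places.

Round 3 (the retailer proposes): rejection yields 0 for the supplier; the retailer offers 0 and keeps 80.
Round 2 (the supplier proposes): the retailer can get 80 next round, worth 0.91 × 80 = 72.8 now. The supplier offers 72.8 and keeps 80 − 72.8 = 7.2.
Round 1 (the retailer proposes): the supplier can get 7.2 next round, worth 0.94 × 7.2 = 6.768 now. The retailer offers 6.768 and keeps 80 − 6.768 = 73.232.

6.77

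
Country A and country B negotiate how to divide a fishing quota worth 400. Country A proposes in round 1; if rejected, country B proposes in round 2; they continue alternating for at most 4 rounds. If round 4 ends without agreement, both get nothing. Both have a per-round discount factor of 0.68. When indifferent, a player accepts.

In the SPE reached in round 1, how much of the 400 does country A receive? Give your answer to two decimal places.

187.19

Work backward from the last round.
Round 4 (country B proposes): country A will accept anything ≥ 0, so country B offers 0 and keeps 400.
Round 3 (country A proposes): country B can get 400 next round, worth 0.68 × 400 = 272 now; country A offers that and keeps 128.
Round 2 (country B proposes): country A can get 128 next round, worth 0.68 × 128 = 87.04 now, so country B offers 87.04, keeping 312.96.
Round 1 (country A proposes): country B can get 312.96 next round, worth 0.68 × 312.96 = 212.8128 now, so country A offers 212.8128, keeping 187.1872.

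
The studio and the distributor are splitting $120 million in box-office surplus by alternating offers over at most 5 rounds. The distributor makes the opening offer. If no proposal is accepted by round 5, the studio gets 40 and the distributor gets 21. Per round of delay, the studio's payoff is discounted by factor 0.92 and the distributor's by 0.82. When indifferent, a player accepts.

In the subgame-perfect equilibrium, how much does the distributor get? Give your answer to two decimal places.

Round 5 (the distributor proposes): the studio gets 40 if talks fail, so the distributor offers 40 and keeps 80.
Round 4 (the studio proposes): the distributor can get 80 next round, worth 0.82 × 80 = 65.6 now. The studio offers 65.6 and keeps 120 − 65.6 = 54.4.
Round 3 (the distributor proposes): the studio can get 54.4 next round, worth 0.92 × 54.4 = 50.048 now, so the distributor offers 50.048, keeping 69.952.
Round 2 (the studio proposes): the distributor can get 69.952 next round, worth 0.82 × 69.952 = 57.36064 now. The studio offers 57.36064 and keeps 120 − 57.36064 = 62.63936.
Round 1 (the distributor proposes): the studio can get 62.63936 next round, worth 0.92 × 62.63936 = 57.6282112 now. The distributor offers 57.6282112 and keeps 120 − 57.6282112 = 62.3717888.

62.37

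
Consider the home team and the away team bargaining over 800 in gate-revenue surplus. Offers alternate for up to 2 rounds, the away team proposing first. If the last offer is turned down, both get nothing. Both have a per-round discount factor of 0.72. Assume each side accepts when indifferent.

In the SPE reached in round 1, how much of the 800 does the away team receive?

224

By backward induction:
Round 2 (the home team proposes): the away team will accept anything ≥ 0, so the home team offers 0 and keeps 800.
Round 1 (the away team proposes): the home team can get 800 next round, worth 0.72 × 800 = 576 now; the away team offers that and keeps 224.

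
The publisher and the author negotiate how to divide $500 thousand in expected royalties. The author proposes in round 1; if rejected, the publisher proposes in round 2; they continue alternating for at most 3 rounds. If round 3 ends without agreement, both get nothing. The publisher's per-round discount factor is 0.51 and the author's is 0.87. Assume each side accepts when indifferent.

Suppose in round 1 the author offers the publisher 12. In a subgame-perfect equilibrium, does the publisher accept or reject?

Work out the publisher's continuation value if the offer is rejected.
Round 3 (the author proposes): the publisher will accept anything ≥ 0, so the author offers 0 and keeps 500.
Round 2 (the publisher proposes): the author can get 500 next round, worth 0.87 × 500 = 435 now. The publisher offers 435 and keeps 500 − 435 = 65.
So by rejecting in round 1, the publisher gets 65 next round, worth 0.51 × 65 = 33.15 now.
Offer 12 < 33.15, so the publisher rejects.

Reject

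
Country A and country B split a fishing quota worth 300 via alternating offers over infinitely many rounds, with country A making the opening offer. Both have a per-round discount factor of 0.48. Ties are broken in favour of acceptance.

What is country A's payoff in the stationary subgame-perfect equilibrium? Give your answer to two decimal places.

202.70

In a stationary SPE each proposer offers the other exactly their discounted continuation value.
If country A keeps x when proposing and country B keeps y when proposing, then x = 300 − 0.48y and y = 300 − 0.48x.
Solving: x = 300(1 − 0.48) / (1 − 0.48·0.48) = 156 / 0.7696 ≈ 202.7027.
Country B gets 300 − 202.7027 ≈ 97.2973.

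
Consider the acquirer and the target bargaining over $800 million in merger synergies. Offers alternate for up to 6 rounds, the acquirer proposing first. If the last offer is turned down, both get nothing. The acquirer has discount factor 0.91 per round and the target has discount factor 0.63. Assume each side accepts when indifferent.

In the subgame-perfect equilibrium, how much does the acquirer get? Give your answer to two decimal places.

562.98

Round 6 (the target proposes): rejection yields 0 for the acquirer; the target offers 0 and keeps 800.
Round 5 (the acquirer proposes): the target can get 800 next round, worth 0.63 × 800 = 504 now. The acquirer offers 504 and keeps 800 − 504 = 296.
Round 4 (the target proposes): the acquirer can get 296 next round, worth 0.91 × 296 = 269.36 now. The target offers 269.36 and keeps 800 − 269.36 = 530.64.
Round 3 (the acquirer proposes): the target can get 530.64 next round, worth 0.63 × 530.64 = 334.3032 now; the acquirer offers that and keeps 465.6968.
Round 2 (the target proposes): the acquirer can get 465.6968 next round, worth 0.91 × 465.6968 = 423.784088 now. The target offers 423.784088 and keeps 800 − 423.784088 = 376.215912.
Round 1 (the acquirer proposes): the target can get 376.215912 next round, worth 0.63 × 376.215912 = 237.01602456 now; the acquirer offers that and keeps 562.98397544.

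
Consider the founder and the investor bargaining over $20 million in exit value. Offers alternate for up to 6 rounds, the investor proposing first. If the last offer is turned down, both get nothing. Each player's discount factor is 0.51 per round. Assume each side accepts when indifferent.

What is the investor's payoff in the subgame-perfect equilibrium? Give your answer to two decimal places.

13.01

By backward induction:
Round 6 (the founder proposes): rejection yields 0 for the investor; the founder offers 0 and keeps 20.
Round 5 (the investor proposes): the founder can get 20 next round, worth 0.51 × 20 = 10.2 now, so the investor offers 10.2, keeping 9.8.
Round 4 (the founder proposes): the investor can get 9.8 next round, worth 0.51 × 9.8 = 4.998 now; the founder offers that and keeps 15.002.
Round 3 (the investor proposes): the founder can get 15.002 next round, worth 0.51 × 15.002 = 7.65102 now, so the investor offers 7.65102, keeping 12.34898.
Round 2 (the founder proposes): the investor can get 12.34898 next round, worth 0.51 × 12.34898 = 6.2979798 now. The founder offers 6.2979798 and keeps 20 − 6.2979798 = 13.7020202.
Round 1 (the investor proposes): the founder can get 13.7020202 next round, worth 0.51 × 13.7020202 = 6.988030302 now, so the investor offers 6.988030302, keeping 13.011969698.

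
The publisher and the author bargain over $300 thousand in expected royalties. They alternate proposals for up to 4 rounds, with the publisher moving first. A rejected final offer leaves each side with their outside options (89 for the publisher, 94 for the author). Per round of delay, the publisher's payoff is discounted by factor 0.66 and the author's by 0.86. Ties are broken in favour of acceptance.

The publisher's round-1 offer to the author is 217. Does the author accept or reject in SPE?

Accept

Work out the author's continuation value if the offer is rejected.
Round 4 (the author proposes): the publisher gets 89 if talks fail, so the author offers 89 and keeps 211.
Round 3 (the publisher proposes): the author can get 211 next round, worth 0.86 × 211 = 181.46 now, so the publisher offers 181.46, keeping 118.54.
Round 2 (the author proposes): the publisher can get 118.54 next round, worth 0.66 × 118.54 = 78.2364 now. The author offers 78.2364 and keeps 300 − 78.2364 = 221.7636.
So by rejecting in round 1, the author gets 221.7636 next round, worth 0.86 × 221.7636 = 190.716696 now.
Offer 217 ≥ 190.716696, so the author accepts.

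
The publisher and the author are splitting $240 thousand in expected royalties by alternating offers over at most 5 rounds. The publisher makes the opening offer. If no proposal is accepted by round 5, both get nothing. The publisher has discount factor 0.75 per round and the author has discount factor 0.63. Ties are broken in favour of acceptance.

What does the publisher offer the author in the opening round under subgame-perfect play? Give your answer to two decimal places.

Solve by backward induction from round 5.
Round 5 (the publisher proposes): the author will accept anything ≥ 0, so the publisher offers 0 and keeps 240.
Round 4 (the author proposes): the publisher can get 240 next round, worth 0.75 × 240 = 180 now; the author offers that and keeps 60.
Round 3 (the publisher proposes): the author can get 60 next round, worth 0.63 × 60 = 37.8 now. The publisher offers 37.8 and keeps 240 − 37.8 = 202.2.
Round 2 (the author proposes): the publisher can get 202.2 next round, worth 0.75 × 202.2 = 151.65 now; the author offers that and keeps 88.35.
Round 1 (the publisher proposes): the author can get 88.35 next round, worth 0.63 × 88.35 = 55.6605 now, so the publisher offers 55.6605, keeping 184.3395.

55.66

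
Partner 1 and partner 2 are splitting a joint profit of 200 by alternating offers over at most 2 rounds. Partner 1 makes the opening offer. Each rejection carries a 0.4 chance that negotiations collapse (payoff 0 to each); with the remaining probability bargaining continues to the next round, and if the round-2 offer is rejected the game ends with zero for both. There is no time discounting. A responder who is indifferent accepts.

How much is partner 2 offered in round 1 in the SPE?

Round 2 (partner 2 proposes): partner 1 will accept anything ≥ 0, so partner 2 offers 0 and keeps 200.
Round 1 (partner 1 proposes): rejecting gives partner 2 an expected 0.6 × 200 = 120. Partner 1 offers 120 and keeps 200 − 120 = 80.

120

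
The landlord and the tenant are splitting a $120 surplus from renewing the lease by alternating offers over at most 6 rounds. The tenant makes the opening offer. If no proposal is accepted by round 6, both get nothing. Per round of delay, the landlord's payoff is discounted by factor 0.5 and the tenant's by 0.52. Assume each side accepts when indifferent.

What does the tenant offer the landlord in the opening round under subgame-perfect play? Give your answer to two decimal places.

40.34

Round 6 (the landlord proposes): the tenant will accept anything ≥ 0, so the landlord offers 0 and keeps 120.
Round 5 (the tenant proposes): the landlord can get 120 next round, worth 0.5 × 120 = 60 now; the tenant offers that and keeps 60.
Round 4 (the landlord proposes): the tenant can get 60 next round, worth 0.52 × 60 = 31.2 now; the landlord offers that and keeps 88.8.
Round 3 (the tenant proposes): the landlord can get 88.8 next round, worth 0.5 × 88.8 = 44.4 now. The tenant offers 44.4 and keeps 120 − 44.4 = 75.6.
Round 2 (the landlord proposes): the tenant can get 75.6 next round, worth 0.52 × 75.6 = 39.312 now, so the landlord offers 39.312, keeping 80.688.
Round 1 (the tenant proposes): the landlord can get 80.688 next round, worth 0.5 × 80.688 = 40.344 now; the tenant offers that and keeps 79.656.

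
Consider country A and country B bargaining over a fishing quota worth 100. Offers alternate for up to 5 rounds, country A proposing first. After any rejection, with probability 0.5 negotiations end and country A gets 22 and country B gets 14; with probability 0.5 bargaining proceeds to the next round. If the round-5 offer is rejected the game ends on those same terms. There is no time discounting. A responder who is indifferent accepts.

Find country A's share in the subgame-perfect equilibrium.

Round 5 (country A proposes): country B gets 14 if talks fail, so country A offers 14 and keeps 86.
Round 4 (country B proposes): rejecting gives country A an expected 0.5 × 86 + 0.5 × 22 = 54, so country B offers 54, keeping 46.
Round 3 (country A proposes): rejecting gives country B an expected 0.5 × 46 + 0.5 × 14 = 30, so country A offers 30, keeping 70.
Round 2 (country B proposes): rejecting gives country A an expected 0.5 × 70 + 0.5 × 22 = 46. Country B offers 46 and keeps 100 − 46 = 54.
Round 1 (country A proposes): rejecting gives country B an expected 0.5 × 54 + 0.5 × 14 = 34. Country A offers 34 and keeps 100 − 34 = 66.

66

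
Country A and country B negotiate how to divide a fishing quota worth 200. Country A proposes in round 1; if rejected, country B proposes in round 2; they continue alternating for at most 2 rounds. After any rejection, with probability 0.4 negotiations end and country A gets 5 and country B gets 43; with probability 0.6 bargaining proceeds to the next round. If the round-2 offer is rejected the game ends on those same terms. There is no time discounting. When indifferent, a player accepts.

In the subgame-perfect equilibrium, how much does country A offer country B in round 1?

134.2

Round 2 (country B proposes): country A gets 5 if talks fail, so country B offers 5 and keeps 195.
Round 1 (country A proposes): rejecting gives country B an expected 0.6 × 195 + 0.4 × 43 = 134.2; country A offers that and keeps 65.8.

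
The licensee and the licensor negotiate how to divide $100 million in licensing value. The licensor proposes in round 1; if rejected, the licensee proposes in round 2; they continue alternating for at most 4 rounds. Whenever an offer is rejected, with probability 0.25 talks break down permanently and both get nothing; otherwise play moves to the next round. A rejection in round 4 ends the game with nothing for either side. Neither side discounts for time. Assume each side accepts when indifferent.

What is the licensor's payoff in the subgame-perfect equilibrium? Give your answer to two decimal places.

Round 4 (the licensee proposes): the licensor will accept anything ≥ 0, so the licensee offers 0 and keeps 100.
Round 3 (the licensor proposes): rejecting gives the licensee an expected 0.75 × 100 = 75; the licensor offers that and keeps 25.
Round 2 (the licensee proposes): rejecting gives the licensor an expected 0.75 × 25 = 18.75, so the licensee offers 18.75, keeping 81.25.
Round 1 (the licensor proposes): rejecting gives the licensee an expected 0.75 × 81.25 = 60.9375, so the licensor offers 60.9375, keeping 39.0625.

39.06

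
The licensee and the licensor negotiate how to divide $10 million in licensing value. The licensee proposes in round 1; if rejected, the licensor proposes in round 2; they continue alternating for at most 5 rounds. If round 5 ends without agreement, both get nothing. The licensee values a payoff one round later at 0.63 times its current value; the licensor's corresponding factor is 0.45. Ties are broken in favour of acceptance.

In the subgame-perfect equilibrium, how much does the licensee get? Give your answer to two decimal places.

By backward induction:
Round 5 (the licensee proposes): rejection yields 0 for the licensor; the licensee offers 0 and keeps 10.
Round 4 (the licensor proposes): the licensee can get 10 next round, worth 0.63 × 10 = 6.3 now; the licensor offers that and keeps 3.7.
Round 3 (the licensee proposes): the licensor can get 3.7 next round, worth 0.45 × 3.7 = 1.665 now, so the licensee offers 1.665, keeping 8.335.
Round 2 (the licensor proposes): the licensee can get 8.335 next round, worth 0.63 × 8.335 = 5.25105 now, so the licensor offers 5.25105, keeping 4.74895.
Round 1 (the licensee proposes): the licensor can get 4.74895 next round, worth 0.45 × 4.74895 = 2.1370275 now; the licensee offers that and keeps 7.8629725.

7.86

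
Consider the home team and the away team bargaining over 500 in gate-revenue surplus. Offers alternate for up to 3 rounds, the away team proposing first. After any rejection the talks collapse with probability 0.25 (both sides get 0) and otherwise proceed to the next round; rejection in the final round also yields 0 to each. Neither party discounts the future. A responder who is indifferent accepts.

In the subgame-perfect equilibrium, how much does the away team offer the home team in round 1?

Round 3 (the away team proposes): rejection yields 0 for the home team; the away team offers 0 and keeps 500.
Round 2 (the home team proposes): rejecting gives the away team an expected 0.75 × 500 = 375. The home team offers 375 and keeps 500 − 375 = 125.
Round 1 (the away team proposes): rejecting gives the home team an expected 0.75 × 125 = 93.75, so the away team offers 93.75, keeping 406.25.

93.75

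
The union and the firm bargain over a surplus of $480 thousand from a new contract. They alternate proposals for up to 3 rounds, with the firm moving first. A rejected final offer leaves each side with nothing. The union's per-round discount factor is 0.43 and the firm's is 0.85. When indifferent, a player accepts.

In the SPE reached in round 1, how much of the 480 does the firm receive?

Solve by backward induction from round 3.
Round 3 (the firm proposes): the union will accept anything ≥ 0, so the firm offers 0 and keeps 480.
Round 2 (the union proposes): the firm can get 480 next round, worth 0.85 × 480 = 408 now, so the union offers 408, keeping 72.
Round 1 (the firm proposes): the union can get 72 next round, worth 0.43 × 72 = 30.96 now, so the firm offers 30.96, keeping 449.04.

449.04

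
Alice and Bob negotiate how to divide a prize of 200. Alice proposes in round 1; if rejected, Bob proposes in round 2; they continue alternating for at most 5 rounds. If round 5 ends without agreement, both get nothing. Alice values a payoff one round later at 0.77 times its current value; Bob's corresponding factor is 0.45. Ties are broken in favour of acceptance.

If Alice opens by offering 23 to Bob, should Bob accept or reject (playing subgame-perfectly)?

Round 5 (Alice proposes): Bob will accept anything ≥ 0, so Alice offers 0 and keeps 200.
Round 4 (Bob proposes): Alice can get 200 next round, worth 0.77 × 200 = 154 now. Bob offers 154 and keeps 200 − 154 = 46.
Round 3 (Alice proposes): Bob can get 46 next round, worth 0.45 × 46 = 20.7 now. Alice offers 20.7 and keeps 200 − 20.7 = 179.3.
Round 2 (Bob proposes): Alice can get 179.3 next round, worth 0.77 × 179.3 = 138.061 now; Bob offers that and keeps 61.939.
So by rejecting in round 1, Bob gets 61.939 next round, worth 0.45 × 61.939 = 27.87255 now.
Offer 23 < 27.87255, so Bob rejects.

Reject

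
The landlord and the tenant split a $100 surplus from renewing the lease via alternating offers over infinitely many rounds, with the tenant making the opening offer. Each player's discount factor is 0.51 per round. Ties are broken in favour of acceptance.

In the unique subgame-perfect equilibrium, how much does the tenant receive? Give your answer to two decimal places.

66.23

Let x be the tenant's share when the tenant proposes and y be the landlord's share when the landlord proposes.
The landlord accepts iff offered ≥ 0.51·y, so x = 100 − 0.51y. Symmetrically y = 100 − 0.51x.
Substituting: x = 100 − 0.51(100 − 0.51x), giving x(1 − 0.51·0.51) = 100(1 − 0.51).
So x = 100 × 0.49 / 0.7399 ≈ 66.2252, and the landlord receives 100 − x ≈ 33.7748.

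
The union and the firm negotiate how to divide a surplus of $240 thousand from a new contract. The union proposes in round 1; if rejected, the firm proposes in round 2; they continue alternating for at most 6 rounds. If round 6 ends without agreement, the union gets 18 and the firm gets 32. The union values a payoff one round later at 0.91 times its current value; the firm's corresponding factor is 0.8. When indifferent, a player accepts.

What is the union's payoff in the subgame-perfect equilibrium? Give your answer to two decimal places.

By backward induction:
Round 6 (the firm proposes): the union gets 18 if talks fail, so the firm offers 18 and keeps 222.
Round 5 (the union proposes): the firm can get 222 next round, worth 0.8 × 222 = 177.6 now; the union offers that and keeps 62.4.
Round 4 (the firm proposes): the union can get 62.4 next round, worth 0.91 × 62.4 = 56.784 now, so the firm offers 56.784, keeping 183.216.
Round 3 (the union proposes): the firm can get 183.216 next round, worth 0.8 × 183.216 = 146.5728 now; the union offers that and keeps 93.4272.
Round 2 (the firm proposes): the union can get 93.4272 next round, worth 0.91 × 93.4272 = 85.018752 now. The firm offers 85.018752 and keeps 240 − 85.018752 = 154.981248.
Round 1 (the union proposes): the firm can get 154.981248 next round, worth 0.8 × 154.981248 = 123.9849984 now, so the union offers 123.9849984, keeping 116.0150016.

116.02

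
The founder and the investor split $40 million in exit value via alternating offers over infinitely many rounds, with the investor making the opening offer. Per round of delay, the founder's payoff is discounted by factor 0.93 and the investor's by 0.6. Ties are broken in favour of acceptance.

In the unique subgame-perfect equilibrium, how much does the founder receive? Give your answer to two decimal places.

In a stationary SPE each proposer offers the other exactly their discounted continuation value.
If the investor keeps x when proposing and the founder keeps y when proposing, then x = 40 − 0.93y and y = 40 − 0.6x.
Solving: x = 40(1 − 0.93) / (1 − 0.6·0.93) = 2.8 / 0.442 ≈ 6.3348.
The founder gets 40 − 6.3348 ≈ 33.6652.

33.67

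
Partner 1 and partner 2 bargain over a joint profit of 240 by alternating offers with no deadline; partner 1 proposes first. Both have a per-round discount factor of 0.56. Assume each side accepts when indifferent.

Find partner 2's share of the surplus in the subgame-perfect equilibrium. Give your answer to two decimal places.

86.15

In a stationary SPE each proposer offers the other exactly their discounted continuation value.
If partner 1 keeps x when proposing and partner 2 keeps y when proposing, then x = 240 − 0.56y and y = 240 − 0.56x.
Solving: x = 240(1 − 0.56) / (1 − 0.56·0.56) = 105.6 / 0.6864 ≈ 153.8462.
Partner 2 gets 240 − 153.8462 ≈ 86.1538.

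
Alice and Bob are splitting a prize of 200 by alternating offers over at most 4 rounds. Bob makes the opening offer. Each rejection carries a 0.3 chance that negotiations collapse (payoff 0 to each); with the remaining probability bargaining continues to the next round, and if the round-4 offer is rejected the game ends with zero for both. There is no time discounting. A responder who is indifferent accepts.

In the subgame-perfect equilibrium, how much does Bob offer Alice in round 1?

Round 4 (Alice proposes): rejection yields 0 for Bob; Alice offers 0 and keeps 200.
Round 3 (Bob proposes): rejecting gives Alice an expected 0.7 × 200 = 140; Bob offers that and keeps 60.
Round 2 (Alice proposes): rejecting gives Bob an expected 0.7 × 60 = 42, so Alice offers 42, keeping 158.
Round 1 (Bob proposes): rejecting gives Alice an expected 0.7 × 158 = 110.6, so Bob offers 110.6, keeping 89.4.

110.6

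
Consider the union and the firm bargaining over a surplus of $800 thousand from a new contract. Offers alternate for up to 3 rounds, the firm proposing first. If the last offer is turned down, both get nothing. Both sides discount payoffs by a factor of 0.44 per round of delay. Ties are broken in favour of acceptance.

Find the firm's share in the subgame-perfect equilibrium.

602.88

Round 3 (the firm proposes): rejection yields 0 for the union; the firm offers 0 and keeps 800.
Round 2 (the union proposes): the firm can get 800 next round, worth 0.44 × 800 = 352 now; the union offers that and keeps 448.
Round 1 (the firm proposes): the union can get 448 next round, worth 0.44 × 448 = 197.12 now. The firm offers 197.12 and keeps 800 − 197.12 = 602.88.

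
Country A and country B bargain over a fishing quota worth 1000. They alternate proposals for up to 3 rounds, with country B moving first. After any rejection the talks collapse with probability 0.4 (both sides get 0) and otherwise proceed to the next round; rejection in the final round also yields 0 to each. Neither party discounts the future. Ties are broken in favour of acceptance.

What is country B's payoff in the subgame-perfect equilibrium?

Round 3 (country B proposes): rejection yields 0 for country A; country B offers 0 and keeps 1000.
Round 2 (country A proposes): rejecting gives country B an expected 0.6 × 1000 = 600. Country A offers 600 and keeps 1000 − 600 = 400.
Round 1 (country B proposes): rejecting gives country A an expected 0.6 × 400 = 240; country B offers that and keeps 760.

760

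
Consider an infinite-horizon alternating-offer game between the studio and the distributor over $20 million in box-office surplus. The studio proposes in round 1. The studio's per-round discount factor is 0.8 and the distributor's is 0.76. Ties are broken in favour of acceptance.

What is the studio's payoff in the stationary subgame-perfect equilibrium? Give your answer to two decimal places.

When the studio proposes, the distributor accepts any offer worth at least 0.76 times what the distributor would get by proposing next round; and vice versa.
This gives x = 20 − 0.76y and y = 20 − 0.8x, where x and y are each side's share when it proposes.
Hence (1 − 0.76·0.8)x = 20(1 − 0.76), i.e. 0.392·x = 4.8.
x ≈ 12.2449; the distributor's share is 20 − x ≈ 7.7551.

12.24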